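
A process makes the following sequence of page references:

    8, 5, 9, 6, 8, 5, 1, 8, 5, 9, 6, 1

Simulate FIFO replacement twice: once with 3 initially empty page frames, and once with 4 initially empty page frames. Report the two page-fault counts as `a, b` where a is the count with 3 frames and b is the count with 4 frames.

3 frames: F F F F F F F . . F F . → 9 faults.
4 frames: F F F F . . F F F F F F → 10 faults.
10 > 9: adding a frame increased faults — Belady's anomaly.

9, 10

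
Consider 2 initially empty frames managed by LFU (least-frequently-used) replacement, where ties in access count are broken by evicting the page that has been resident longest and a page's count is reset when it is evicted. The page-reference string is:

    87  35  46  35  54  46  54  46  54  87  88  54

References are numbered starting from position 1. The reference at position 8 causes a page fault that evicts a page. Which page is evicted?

54

pos 1: 87 → fault, frames [87]
pos 2: 35 → fault, frames [87, 35]
pos 3: 46 → fault, evict 87, frames [35, 46]
pos 4: 35 → hit
pos 5: 54 → fault, evict 46, frames [35, 54]
pos 6: 46 → fault, evict 54, frames [35, 46]
pos 7: 54 → fault, evict 46, frames [35, 54]
pos 8: 46 → fault, evict 54, frames [35, 46]
At position 8, page 54 is evicted.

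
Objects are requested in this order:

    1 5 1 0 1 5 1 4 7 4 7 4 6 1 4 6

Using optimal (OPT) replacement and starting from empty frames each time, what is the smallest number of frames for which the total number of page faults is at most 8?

f=1: 16 faults
f=2: 9 faults
f=3: 6 faults
f=4: 6 faults
f=5: 6 faults
f=6: 6 faults
Smallest f with faults ≤ 8 is 3.

3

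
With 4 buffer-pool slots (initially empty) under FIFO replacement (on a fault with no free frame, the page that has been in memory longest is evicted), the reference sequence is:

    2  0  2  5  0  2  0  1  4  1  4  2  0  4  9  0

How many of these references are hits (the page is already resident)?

2 -> fault, frames {2}
0 -> fault, frames {2,0}
2 -> hit
5 -> fault, frames {2,0,5}
0 -> hit
2 -> hit
0 -> hit
1 -> fault, frames {2,0,5,1}
4 -> fault, evict 2, frames {0,5,1,4}
1 -> hit
4 -> hit
2 -> fault, evict 0, frames {5,1,4,2}
0 -> fault, evict 5, frames {1,4,2,0}
4 -> hit
9 -> fault, evict 1, frames {4,2,0,9}
0 -> hit
Hits: 8.

8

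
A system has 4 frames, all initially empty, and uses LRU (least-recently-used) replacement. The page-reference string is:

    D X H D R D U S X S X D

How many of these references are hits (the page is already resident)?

D → miss, frames [D]
X → miss, frames [D, X]
H → miss, frames [D, X, H]
D → hit
R → miss, frames [X, H, D, R]
D → hit
U → miss, evict X, frames [H, R, D, U]
S → miss, evict H, frames [R, D, U, S]
X → miss, evict R, frames [D, U, S, X]
S → hit
X → hit
D → hit
Hits: 5.

5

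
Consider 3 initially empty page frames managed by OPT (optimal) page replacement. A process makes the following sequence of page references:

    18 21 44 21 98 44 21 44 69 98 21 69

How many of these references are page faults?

5

18: fault, frames {18}
21: fault, frames {18,21}
44: fault, frames {18,21,44}
21: hit
98: fault, evict 18, frames {21,44,98}
44: hit
21: hit
44: hit
69: fault, evict 44, frames {21,98,69}
98: hit
21: hit
69: hit
Page faults: 5.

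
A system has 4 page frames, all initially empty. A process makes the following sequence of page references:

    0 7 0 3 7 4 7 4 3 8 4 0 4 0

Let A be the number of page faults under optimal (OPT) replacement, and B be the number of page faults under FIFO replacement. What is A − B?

Under OPT: F F . F . F . . . F . . . . → 5 faults.
Under FIFO: F F . F . F . . . F . F . . → 6 faults.
A − B = 5 − 6 = -1.

-1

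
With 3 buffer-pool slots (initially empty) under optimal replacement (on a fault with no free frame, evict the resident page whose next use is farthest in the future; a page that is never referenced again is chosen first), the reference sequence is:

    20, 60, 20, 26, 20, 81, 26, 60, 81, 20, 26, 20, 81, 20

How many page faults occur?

20: miss, frames [20]
60: miss, frames [20, 60]
20: hit
26: miss, frames [20, 60, 26]
20: hit
81: miss, evict 20, frames [60, 26, 81]
26: hit
60: hit
81: hit
20: miss, evict 60, frames [26, 81, 20]
26: hit
20: hit
81: hit
20: hit
Page faults: 5.

5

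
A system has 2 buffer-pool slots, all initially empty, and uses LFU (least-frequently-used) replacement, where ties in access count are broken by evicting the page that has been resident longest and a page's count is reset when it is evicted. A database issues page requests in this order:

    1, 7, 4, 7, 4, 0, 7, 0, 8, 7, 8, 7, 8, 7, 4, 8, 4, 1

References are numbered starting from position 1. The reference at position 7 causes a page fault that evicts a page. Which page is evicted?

0

pos 1: 1: fault, frames {1}
pos 2: 7: fault, frames {1,7}
pos 3: 4: fault, evict 1, frames {7,4}
pos 4: 7: hit
pos 5: 4: hit
pos 6: 0: fault, evict 7, frames {4,0}
pos 7: 7: fault, evict 0, frames {4,7}
At position 7, page 0 is evicted.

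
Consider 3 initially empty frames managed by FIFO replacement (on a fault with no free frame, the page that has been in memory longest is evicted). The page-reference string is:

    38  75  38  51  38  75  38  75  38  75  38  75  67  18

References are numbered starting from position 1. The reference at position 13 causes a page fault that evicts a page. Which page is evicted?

38

pos 1: 38 -> fault, frames (38)
pos 2: 75 -> fault, frames (38 75)
pos 3: 38 -> hit
pos 4: 51 -> fault, frames (38 75 51)
pos 5: 38 -> hit
pos 6: 75 -> hit
pos 7: 38 -> hit
pos 8: 75 -> hit
pos 9: 38 -> hit
pos 10: 75 -> hit
pos 11: 38 -> hit
pos 12: 75 -> hit
pos 13: 67 -> fault, evict 38, frames (75 51 67)
At position 13, page 38 is evicted.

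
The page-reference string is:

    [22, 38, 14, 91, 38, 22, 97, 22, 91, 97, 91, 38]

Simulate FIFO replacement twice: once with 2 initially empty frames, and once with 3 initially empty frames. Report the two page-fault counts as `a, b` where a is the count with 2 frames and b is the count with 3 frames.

9, 7

2 frames: F F F F F F F . F . . F → 9 faults.
3 frames: F F F F . F F . . . . F → 7 faults.
7 < 9: adding a frame reduced faults, as is typical.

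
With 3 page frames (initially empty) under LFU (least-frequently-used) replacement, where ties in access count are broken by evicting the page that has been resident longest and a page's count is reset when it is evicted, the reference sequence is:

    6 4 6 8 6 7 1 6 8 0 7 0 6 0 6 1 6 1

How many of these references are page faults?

6: miss, frames {6}
4: miss, frames {6,4}
6: hit
8: miss, frames {6,4,8}
6: hit
7: miss, evict 4, frames {6,8,7}
1: miss, evict 8, frames {6,7,1}
6: hit
8: miss, evict 7, frames {6,1,8}
0: miss, evict 1, frames {6,8,0}
7: miss, evict 8, frames {6,0,7}
0: hit
6: hit
0: hit
6: hit
1: miss, evict 7, frames {6,0,1}
6: hit
1: hit
Page faults: 9.

9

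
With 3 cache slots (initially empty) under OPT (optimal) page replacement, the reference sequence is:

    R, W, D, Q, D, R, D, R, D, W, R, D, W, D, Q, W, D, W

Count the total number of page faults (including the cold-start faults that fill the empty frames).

6

R → miss, frames (R)
W → miss, frames (R W)
D → miss, frames (R W D)
Q → miss, evict W, frames (R D Q)
D → hit
R → hit
D → hit
R → hit
D → hit
W → miss, evict Q, frames (R D W)
R → hit
D → hit
W → hit
D → hit
Q → miss, evict R, frames (D W Q)
W → hit
D → hit
W → hit
Page faults: 6.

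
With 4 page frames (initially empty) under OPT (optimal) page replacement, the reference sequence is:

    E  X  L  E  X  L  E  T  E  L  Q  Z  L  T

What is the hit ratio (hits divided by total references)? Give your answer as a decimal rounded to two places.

0.57

E → miss, frames (E)
X → miss, frames (E X)
L → miss, frames (E X L)
E → hit
X → hit
L → hit
E → hit
T → miss, frames (E X L T)
E → hit
L → hit
Q → miss, evict X, frames (E L T Q)
Z → miss, evict Q, frames (E L T Z)
L → hit
T → hit
Hits: 8 of 14 references → 8/14 = 0.5714.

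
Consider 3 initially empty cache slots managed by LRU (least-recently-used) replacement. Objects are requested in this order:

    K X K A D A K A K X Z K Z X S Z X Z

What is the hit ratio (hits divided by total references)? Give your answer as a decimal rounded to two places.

K -> fault, frames [K]
X -> fault, frames [K, X]
K -> hit
A -> fault, frames [X, K, A]
D -> fault, evict X, frames [K, A, D]
A -> hit
K -> hit
A -> hit
K -> hit
X -> fault, evict D, frames [A, K, X]
Z -> fault, evict A, frames [K, X, Z]
K -> hit
Z -> hit
X -> hit
S -> fault, evict K, frames [Z, X, S]
Z -> hit
X -> hit
Z -> hit
Hits: 11 of 18 references → 11/18 = 0.6111.

0.61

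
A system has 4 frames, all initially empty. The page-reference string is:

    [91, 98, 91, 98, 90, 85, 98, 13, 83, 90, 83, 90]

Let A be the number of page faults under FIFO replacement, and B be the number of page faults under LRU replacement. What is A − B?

-1

Under FIFO: F F . . F F . F F . . . → 6 faults.
Under LRU: F F . . F F . F F F . . → 7 faults.
A − B = 6 − 7 = -1.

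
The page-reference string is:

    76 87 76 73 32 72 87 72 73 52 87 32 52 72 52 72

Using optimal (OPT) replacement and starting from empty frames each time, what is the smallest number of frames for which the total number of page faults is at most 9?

2

f=1: 16 faults
f=2: 9 faults
f=3: 7 faults
f=4: 6 faults
f=5: 6 faults
f=6: 6 faults
Smallest f with faults ≤ 9 is 2.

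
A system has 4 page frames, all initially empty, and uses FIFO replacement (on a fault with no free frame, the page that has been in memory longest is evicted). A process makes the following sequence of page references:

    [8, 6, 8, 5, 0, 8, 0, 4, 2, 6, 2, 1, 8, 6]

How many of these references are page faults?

8: fault, frames [8]
6: fault, frames [8, 6]
8: hit
5: fault, frames [8, 6, 5]
0: fault, frames [8, 6, 5, 0]
8: hit
0: hit
4: fault, evict 8, frames [6, 5, 0, 4]
2: fault, evict 6, frames [5, 0, 4, 2]
6: fault, evict 5, frames [0, 4, 2, 6]
2: hit
1: fault, evict 0, frames [4, 2, 6, 1]
8: fault, evict 4, frames [2, 6, 1, 8]
6: hit
Page faults: 9.

9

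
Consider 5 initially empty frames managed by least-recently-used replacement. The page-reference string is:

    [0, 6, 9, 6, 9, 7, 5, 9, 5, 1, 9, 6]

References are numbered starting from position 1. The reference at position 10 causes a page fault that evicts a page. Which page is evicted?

pos 1: 0 → fault, frames [0]
pos 2: 6 → fault, frames [0, 6]
pos 3: 9 → fault, frames [0, 6, 9]
pos 4: 6 → hit
pos 5: 9 → hit
pos 6: 7 → fault, frames [0, 6, 9, 7]
pos 7: 5 → fault, frames [0, 6, 9, 7, 5]
pos 8: 9 → hit
pos 9: 5 → hit
pos 10: 1 → fault, evict 0, frames [6, 7, 9, 5, 1]
At position 10, page 0 is evicted.

0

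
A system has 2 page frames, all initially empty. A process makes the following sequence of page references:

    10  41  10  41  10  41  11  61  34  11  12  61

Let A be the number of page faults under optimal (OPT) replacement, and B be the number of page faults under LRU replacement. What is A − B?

Under OPT: F F . . . . F F F . F F → 7 faults.
Under LRU: F F . . . . F F F F F F → 8 faults.
A − B = 7 − 8 = -1.

-1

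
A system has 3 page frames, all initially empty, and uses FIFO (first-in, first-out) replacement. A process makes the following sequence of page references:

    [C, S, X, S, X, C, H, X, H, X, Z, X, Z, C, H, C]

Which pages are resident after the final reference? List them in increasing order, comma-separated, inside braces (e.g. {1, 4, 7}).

C: miss, frames {C}
S: miss, frames {C,S}
X: miss, frames {C,S,X}
S: hit
X: hit
C: hit
H: miss, evict C, frames {S,X,H}
X: hit
H: hit
X: hit
Z: miss, evict S, frames {X,H,Z}
X: hit
Z: hit
C: miss, evict X, frames {H,Z,C}
H: hit
C: hit

{C, H, Z}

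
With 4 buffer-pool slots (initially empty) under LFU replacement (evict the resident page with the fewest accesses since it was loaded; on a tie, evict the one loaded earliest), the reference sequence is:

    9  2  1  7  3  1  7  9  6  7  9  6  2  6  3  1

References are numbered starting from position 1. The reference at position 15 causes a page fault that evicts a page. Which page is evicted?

pos 1: 9 -> fault, frames [9]
pos 2: 2 -> fault, frames [9, 2]
pos 3: 1 -> fault, frames [9, 2, 1]
pos 4: 7 -> fault, frames [9, 2, 1, 7]
pos 5: 3 -> fault, evict 9, frames [2, 1, 7, 3]
pos 6: 1 -> hit
pos 7: 7 -> hit
pos 8: 9 -> fault, evict 2, frames [1, 7, 3, 9]
pos 9: 6 -> fault, evict 3, frames [1, 7, 9, 6]
pos 10: 7 -> hit
pos 11: 9 -> hit
pos 12: 6 -> hit
pos 13: 2 -> fault, evict 1, frames [7, 9, 6, 2]
pos 14: 6 -> hit
pos 15: 3 -> fault, evict 2, frames [7, 9, 6, 3]
At position 15, page 2 is evicted.

2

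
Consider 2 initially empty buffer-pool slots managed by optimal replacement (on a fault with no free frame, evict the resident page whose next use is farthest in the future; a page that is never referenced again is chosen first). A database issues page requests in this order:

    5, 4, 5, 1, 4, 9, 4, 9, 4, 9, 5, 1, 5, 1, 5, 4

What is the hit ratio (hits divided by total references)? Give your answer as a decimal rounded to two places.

5 -> miss, frames {5}
4 -> miss, frames {5,4}
5 -> hit
1 -> miss, evict 5, frames {4,1}
4 -> hit
9 -> miss, evict 1, frames {4,9}
4 -> hit
9 -> hit
4 -> hit
9 -> hit
5 -> miss, evict 9, frames {4,5}
1 -> miss, evict 4, frames {5,1}
5 -> hit
1 -> hit
5 -> hit
4 -> miss, evict 1, frames {5,4}
Hits: 9 of 16 references → 9/16 = 0.5625.

0.56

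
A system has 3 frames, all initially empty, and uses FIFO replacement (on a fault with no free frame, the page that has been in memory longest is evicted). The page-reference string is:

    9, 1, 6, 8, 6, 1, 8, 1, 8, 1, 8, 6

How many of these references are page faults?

9: fault, frames {9}
1: fault, frames {9,1}
6: fault, frames {9,1,6}
8: fault, evict 9, frames {1,6,8}
6: hit
1: hit
8: hit
1: hit
8: hit
1: hit
8: hit
6: hit
Page faults: 4.

4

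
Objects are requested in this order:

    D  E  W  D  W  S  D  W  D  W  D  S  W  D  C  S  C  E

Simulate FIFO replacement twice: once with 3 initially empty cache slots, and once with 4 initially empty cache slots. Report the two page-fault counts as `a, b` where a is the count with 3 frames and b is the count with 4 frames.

3 frames: F F F . . F F . . . . . . . F . . F → 7 faults.
4 frames: F F F . . F . . . . . . . . F . . . → 5 faults.
5 < 7: adding a frame reduced faults, as is typical.

7, 5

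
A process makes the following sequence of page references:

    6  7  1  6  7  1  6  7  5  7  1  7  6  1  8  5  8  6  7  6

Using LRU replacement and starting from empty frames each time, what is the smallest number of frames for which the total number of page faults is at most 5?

f=1: 20 faults
f=2: 16 faults
f=3: 10 faults
f=4: 7 faults
f=5: 5 faults
Smallest f with faults ≤ 5 is 5.

5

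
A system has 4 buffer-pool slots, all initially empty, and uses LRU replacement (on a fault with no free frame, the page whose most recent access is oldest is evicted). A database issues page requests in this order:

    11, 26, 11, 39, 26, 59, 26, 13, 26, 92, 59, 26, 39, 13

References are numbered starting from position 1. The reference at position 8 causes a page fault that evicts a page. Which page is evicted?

11

pos 1: 11 -> fault, frames {11}
pos 2: 26 -> fault, frames {11,26}
pos 3: 11 -> hit
pos 4: 39 -> fault, frames {26,11,39}
pos 5: 26 -> hit
pos 6: 59 -> fault, frames {11,39,26,59}
pos 7: 26 -> hit
pos 8: 13 -> fault, evict 11, frames {39,59,26,13}
At position 8, page 11 is evicted.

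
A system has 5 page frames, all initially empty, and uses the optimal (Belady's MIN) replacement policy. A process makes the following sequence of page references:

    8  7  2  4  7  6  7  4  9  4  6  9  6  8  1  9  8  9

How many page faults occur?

7

8: miss, frames {8}
7: miss, frames {8,7}
2: miss, frames {8,7,2}
4: miss, frames {8,7,2,4}
7: hit
6: miss, frames {8,7,2,4,6}
7: hit
4: hit
9: miss, evict 2, frames {8,7,4,6,9}
4: hit
6: hit
9: hit
6: hit
8: hit
1: miss, evict 6, frames {8,7,4,9,1}
9: hit
8: hit
9: hit
Page faults: 7.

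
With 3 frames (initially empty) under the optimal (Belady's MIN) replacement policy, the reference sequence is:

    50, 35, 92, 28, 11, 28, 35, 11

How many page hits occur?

50: miss, frames {50}
35: miss, frames {50,35}
92: miss, frames {50,35,92}
28: miss, evict 92, frames {50,35,28}
11: miss, evict 50, frames {35,28,11}
28: hit
35: hit
11: hit
Hits: 3.

3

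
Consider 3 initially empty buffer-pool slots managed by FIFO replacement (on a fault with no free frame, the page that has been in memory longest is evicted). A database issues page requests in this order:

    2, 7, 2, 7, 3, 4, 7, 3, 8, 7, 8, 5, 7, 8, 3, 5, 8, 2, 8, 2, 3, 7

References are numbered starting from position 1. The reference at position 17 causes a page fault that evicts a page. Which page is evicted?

pos 1: 2 → fault, frames {2}
pos 2: 7 → fault, frames {2,7}
pos 3: 2 → hit
pos 4: 7 → hit
pos 5: 3 → fault, frames {2,7,3}
pos 6: 4 → fault, evict 2, frames {7,3,4}
pos 7: 7 → hit
pos 8: 3 → hit
pos 9: 8 → fault, evict 7, frames {3,4,8}
pos 10: 7 → fault, evict 3, frames {4,8,7}
pos 11: 8 → hit
pos 12: 5 → fault, evict 4, frames {8,7,5}
pos 13: 7 → hit
pos 14: 8 → hit
pos 15: 3 → fault, evict 8, frames {7,5,3}
pos 16: 5 → hit
pos 17: 8 → fault, evict 7, frames {5,3,8}
At position 17, page 7 is evicted.

7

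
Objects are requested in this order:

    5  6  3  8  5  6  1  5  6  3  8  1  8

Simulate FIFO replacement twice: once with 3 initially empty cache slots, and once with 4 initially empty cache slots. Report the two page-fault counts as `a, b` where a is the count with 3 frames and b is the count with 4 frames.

9, 10

3 frames: F F F F F F F . . F F . . → 9 faults.
4 frames: F F F F . . F F F F F F . → 10 faults.
10 > 9: adding a frame increased faults — Belady's anomaly.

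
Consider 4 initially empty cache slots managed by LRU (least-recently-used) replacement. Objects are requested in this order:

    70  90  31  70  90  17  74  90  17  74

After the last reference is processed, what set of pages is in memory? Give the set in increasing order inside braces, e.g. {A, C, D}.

70: miss, frames [70]
90: miss, frames [70, 90]
31: miss, frames [70, 90, 31]
70: hit
90: hit
17: miss, frames [31, 70, 90, 17]
74: miss, evict 31, frames [70, 90, 17, 74]
90: hit
17: hit
74: hit

{17, 70, 74, 90}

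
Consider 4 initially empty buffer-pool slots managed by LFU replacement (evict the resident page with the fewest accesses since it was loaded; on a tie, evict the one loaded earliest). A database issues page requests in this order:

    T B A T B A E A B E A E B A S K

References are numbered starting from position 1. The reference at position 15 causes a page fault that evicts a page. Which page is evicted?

pos 1: T: fault, frames (T)
pos 2: B: fault, frames (T B)
pos 3: A: fault, frames (T B A)
pos 4: T: hit
pos 5: B: hit
pos 6: A: hit
pos 7: E: fault, frames (T B A E)
pos 8: A: hit
pos 9: B: hit
pos 10: E: hit
pos 11: A: hit
pos 12: E: hit
pos 13: B: hit
pos 14: A: hit
pos 15: S: fault, evict T, frames (B A E S)
At position 15, page T is evicted.

T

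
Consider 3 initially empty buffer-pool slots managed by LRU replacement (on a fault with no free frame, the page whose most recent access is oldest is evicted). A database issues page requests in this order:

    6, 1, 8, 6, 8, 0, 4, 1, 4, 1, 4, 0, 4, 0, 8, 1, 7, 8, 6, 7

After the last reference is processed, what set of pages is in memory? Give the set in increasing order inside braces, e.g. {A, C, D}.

6 -> fault, frames (6)
1 -> fault, frames (6 1)
8 -> fault, frames (6 1 8)
6 -> hit
8 -> hit
0 -> fault, evict 1, frames (6 8 0)
4 -> fault, evict 6, frames (8 0 4)
1 -> fault, evict 8, frames (0 4 1)
4 -> hit
1 -> hit
4 -> hit
0 -> hit
4 -> hit
0 -> hit
8 -> fault, evict 1, frames (4 0 8)
1 -> fault, evict 4, frames (0 8 1)
7 -> fault, evict 0, frames (8 1 7)
8 -> hit
6 -> fault, evict 1, frames (7 8 6)
7 -> hit

{6, 7, 8}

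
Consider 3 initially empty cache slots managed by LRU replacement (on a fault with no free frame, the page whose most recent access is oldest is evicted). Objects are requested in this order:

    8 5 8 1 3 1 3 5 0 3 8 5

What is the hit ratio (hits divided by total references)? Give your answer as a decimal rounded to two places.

8: miss, frames {8}
5: miss, frames {8,5}
8: hit
1: miss, frames {5,8,1}
3: miss, evict 5, frames {8,1,3}
1: hit
3: hit
5: miss, evict 8, frames {1,3,5}
0: miss, evict 1, frames {3,5,0}
3: hit
8: miss, evict 5, frames {0,3,8}
5: miss, evict 0, frames {3,8,5}
Hits: 4 of 12 references → 4/12 = 0.3333.

0.33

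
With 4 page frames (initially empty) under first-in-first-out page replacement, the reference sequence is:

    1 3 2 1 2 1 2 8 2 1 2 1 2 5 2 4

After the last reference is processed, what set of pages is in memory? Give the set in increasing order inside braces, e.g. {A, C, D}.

1 -> miss, frames (1)
3 -> miss, frames (1 3)
2 -> miss, frames (1 3 2)
1 -> hit
2 -> hit
1 -> hit
2 -> hit
8 -> miss, frames (1 3 2 8)
2 -> hit
1 -> hit
2 -> hit
1 -> hit
2 -> hit
5 -> miss, evict 1, frames (3 2 8 5)
2 -> hit
4 -> miss, evict 3, frames (2 8 5 4)

{2, 4, 5, 8}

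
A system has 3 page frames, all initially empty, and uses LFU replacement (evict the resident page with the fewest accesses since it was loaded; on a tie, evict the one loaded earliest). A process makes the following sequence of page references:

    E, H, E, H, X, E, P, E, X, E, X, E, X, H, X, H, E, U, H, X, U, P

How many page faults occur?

E -> miss, frames [E]
H -> miss, frames [E, H]
E -> hit
H -> hit
X -> miss, frames [E, H, X]
E -> hit
P -> miss, evict X, frames [E, H, P]
E -> hit
X -> miss, evict P, frames [E, H, X]
E -> hit
X -> hit
E -> hit
X -> hit
H -> hit
X -> hit
H -> hit
E -> hit
U -> miss, evict H, frames [E, X, U]
H -> miss, evict U, frames [E, X, H]
X -> hit
U -> miss, evict H, frames [E, X, U]
P -> miss, evict U, frames [E, X, P]
Page faults: 9.

9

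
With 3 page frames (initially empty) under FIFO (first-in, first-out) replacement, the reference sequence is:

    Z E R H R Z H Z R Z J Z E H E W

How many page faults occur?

Z: miss, frames (Z)
E: miss, frames (Z E)
R: miss, frames (Z E R)
H: miss, evict Z, frames (E R H)
R: hit
Z: miss, evict E, frames (R H Z)
H: hit
Z: hit
R: hit
Z: hit
J: miss, evict R, frames (H Z J)
Z: hit
E: miss, evict H, frames (Z J E)
H: miss, evict Z, frames (J E H)
E: hit
W: miss, evict J, frames (E H W)
Page faults: 9.

9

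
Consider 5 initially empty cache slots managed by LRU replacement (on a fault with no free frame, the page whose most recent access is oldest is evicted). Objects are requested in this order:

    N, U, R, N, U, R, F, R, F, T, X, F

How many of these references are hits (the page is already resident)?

6

N -> miss, frames {N}
U -> miss, frames {N,U}
R -> miss, frames {N,U,R}
N -> hit
U -> hit
R -> hit
F -> miss, frames {N,U,R,F}
R -> hit
F -> hit
T -> miss, frames {N,U,R,F,T}
X -> miss, evict N, frames {U,R,F,T,X}
F -> hit
Hits: 6.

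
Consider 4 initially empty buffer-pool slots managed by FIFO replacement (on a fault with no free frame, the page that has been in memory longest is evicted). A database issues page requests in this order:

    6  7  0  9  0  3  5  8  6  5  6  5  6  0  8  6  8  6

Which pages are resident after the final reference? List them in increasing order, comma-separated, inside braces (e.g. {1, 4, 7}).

6: fault, frames (6)
7: fault, frames (6 7)
0: fault, frames (6 7 0)
9: fault, frames (6 7 0 9)
0: hit
3: fault, evict 6, frames (7 0 9 3)
5: fault, evict 7, frames (0 9 3 5)
8: fault, evict 0, frames (9 3 5 8)
6: fault, evict 9, frames (3 5 8 6)
5: hit
6: hit
5: hit
6: hit
0: fault, evict 3, frames (5 8 6 0)
8: hit
6: hit
8: hit
6: hit

{0, 5, 6, 8}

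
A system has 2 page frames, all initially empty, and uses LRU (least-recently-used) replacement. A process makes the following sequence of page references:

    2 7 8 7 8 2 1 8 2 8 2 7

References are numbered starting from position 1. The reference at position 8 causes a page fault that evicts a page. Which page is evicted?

pos 1: 2 -> fault, frames {2}
pos 2: 7 -> fault, frames {2,7}
pos 3: 8 -> fault, evict 2, frames {7,8}
pos 4: 7 -> hit
pos 5: 8 -> hit
pos 6: 2 -> fault, evict 7, frames {8,2}
pos 7: 1 -> fault, evict 8, frames {2,1}
pos 8: 8 -> fault, evict 2, frames {1,8}
At position 8, page 2 is evicted.

2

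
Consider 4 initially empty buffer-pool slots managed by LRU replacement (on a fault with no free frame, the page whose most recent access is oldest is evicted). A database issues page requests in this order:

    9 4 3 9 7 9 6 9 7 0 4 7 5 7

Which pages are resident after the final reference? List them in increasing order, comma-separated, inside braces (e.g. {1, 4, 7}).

{0, 4, 5, 7}

9 → miss, frames [9]
4 → miss, frames [9, 4]
3 → miss, frames [9, 4, 3]
9 → hit
7 → miss, frames [4, 3, 9, 7]
9 → hit
6 → miss, evict 4, frames [3, 7, 9, 6]
9 → hit
7 → hit
0 → miss, evict 3, frames [6, 9, 7, 0]
4 → miss, evict 6, frames [9, 7, 0, 4]
7 → hit
5 → miss, evict 9, frames [0, 4, 7, 5]
7 → hit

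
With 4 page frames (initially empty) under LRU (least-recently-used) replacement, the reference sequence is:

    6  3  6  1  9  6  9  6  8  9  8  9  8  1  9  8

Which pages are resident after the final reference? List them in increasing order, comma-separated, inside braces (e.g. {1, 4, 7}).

{1, 6, 8, 9}

6: fault, frames {6}
3: fault, frames {6,3}
6: hit
1: fault, frames {3,6,1}
9: fault, frames {3,6,1,9}
6: hit
9: hit
6: hit
8: fault, evict 3, frames {1,9,6,8}
9: hit
8: hit
9: hit
8: hit
1: hit
9: hit
8: hit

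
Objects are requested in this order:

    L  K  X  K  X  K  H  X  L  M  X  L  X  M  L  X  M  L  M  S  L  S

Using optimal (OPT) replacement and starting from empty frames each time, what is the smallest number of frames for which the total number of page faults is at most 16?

f=1: 22 faults
f=2: 11 faults
f=3: 6 faults
f=4: 6 faults
f=5: 6 faults
f=6: 6 faults
Smallest f with faults ≤ 16 is 2.

2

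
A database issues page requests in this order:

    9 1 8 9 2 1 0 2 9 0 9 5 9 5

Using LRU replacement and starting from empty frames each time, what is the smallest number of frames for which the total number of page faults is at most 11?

2

f=1: 14 faults
f=2: 11 faults
f=3: 8 faults
f=4: 6 faults
f=5: 6 faults
f=6: 6 faults
Smallest f with faults ≤ 11 is 2.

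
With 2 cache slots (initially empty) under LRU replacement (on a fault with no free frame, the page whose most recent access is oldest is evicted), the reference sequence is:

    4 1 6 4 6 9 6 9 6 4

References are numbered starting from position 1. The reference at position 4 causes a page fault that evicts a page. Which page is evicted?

1

pos 1: 4 -> fault, frames (4)
pos 2: 1 -> fault, frames (4 1)
pos 3: 6 -> fault, evict 4, frames (1 6)
pos 4: 4 -> fault, evict 1, frames (6 4)
At position 4, page 1 is evicted.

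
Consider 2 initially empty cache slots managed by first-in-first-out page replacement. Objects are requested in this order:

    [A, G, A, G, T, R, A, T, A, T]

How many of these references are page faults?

6

A → fault, frames [A]
G → fault, frames [A, G]
A → hit
G → hit
T → fault, evict A, frames [G, T]
R → fault, evict G, frames [T, R]
A → fault, evict T, frames [R, A]
T → fault, evict R, frames [A, T]
A → hit
T → hit
Page faults: 6.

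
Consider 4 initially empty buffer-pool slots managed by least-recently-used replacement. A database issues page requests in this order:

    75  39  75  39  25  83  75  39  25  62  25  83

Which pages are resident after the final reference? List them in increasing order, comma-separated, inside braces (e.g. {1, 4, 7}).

75: miss, frames {75}
39: miss, frames {75,39}
75: hit
39: hit
25: miss, frames {75,39,25}
83: miss, frames {75,39,25,83}
75: hit
39: hit
25: hit
62: miss, evict 83, frames {75,39,25,62}
25: hit
83: miss, evict 75, frames {39,62,25,83}

{25, 39, 62, 83}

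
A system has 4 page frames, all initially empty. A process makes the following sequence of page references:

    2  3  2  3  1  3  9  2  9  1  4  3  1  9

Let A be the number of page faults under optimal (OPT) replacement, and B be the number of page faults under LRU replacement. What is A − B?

-1

Under OPT: F F . . F . F . . . F . . . → 5 faults.
Under LRU: F F . . F . F . . . F F . . → 6 faults.
A − B = 5 − 6 = -1.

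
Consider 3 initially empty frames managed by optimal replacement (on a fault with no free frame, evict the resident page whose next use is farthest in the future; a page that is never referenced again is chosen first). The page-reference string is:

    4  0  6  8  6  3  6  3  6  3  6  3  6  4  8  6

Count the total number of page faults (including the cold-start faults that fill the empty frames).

6

4 -> fault, frames (4)
0 -> fault, frames (4 0)
6 -> fault, frames (4 0 6)
8 -> fault, evict 0, frames (4 6 8)
6 -> hit
3 -> fault, evict 8, frames (4 6 3)
6 -> hit
3 -> hit
6 -> hit
3 -> hit
6 -> hit
3 -> hit
6 -> hit
4 -> hit
8 -> fault, evict 3, frames (4 6 8)
6 -> hit
Page faults: 6.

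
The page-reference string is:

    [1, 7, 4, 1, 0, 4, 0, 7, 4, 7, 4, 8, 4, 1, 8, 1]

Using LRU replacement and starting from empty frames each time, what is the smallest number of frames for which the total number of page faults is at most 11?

2

f=1: 16 faults
f=2: 11 faults
f=3: 7 faults
f=4: 6 faults
f=5: 5 faults
Smallest f with faults ≤ 11 is 2.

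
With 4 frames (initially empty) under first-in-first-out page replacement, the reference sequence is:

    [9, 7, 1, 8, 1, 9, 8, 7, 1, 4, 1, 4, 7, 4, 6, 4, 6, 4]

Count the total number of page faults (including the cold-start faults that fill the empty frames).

6

9 -> fault, frames (9)
7 -> fault, frames (9 7)
1 -> fault, frames (9 7 1)
8 -> fault, frames (9 7 1 8)
1 -> hit
9 -> hit
8 -> hit
7 -> hit
1 -> hit
4 -> fault, evict 9, frames (7 1 8 4)
1 -> hit
4 -> hit
7 -> hit
4 -> hit
6 -> fault, evict 7, frames (1 8 4 6)
4 -> hit
6 -> hit
4 -> hit
Page faults: 6.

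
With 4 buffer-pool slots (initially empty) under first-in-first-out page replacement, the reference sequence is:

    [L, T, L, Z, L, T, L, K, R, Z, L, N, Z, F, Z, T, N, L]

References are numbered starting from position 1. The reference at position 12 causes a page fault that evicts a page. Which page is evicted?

pos 1: L → fault, frames [L]
pos 2: T → fault, frames [L, T]
pos 3: L → hit
pos 4: Z → fault, frames [L, T, Z]
pos 5: L → hit
pos 6: T → hit
pos 7: L → hit
pos 8: K → fault, frames [L, T, Z, K]
pos 9: R → fault, evict L, frames [T, Z, K, R]
pos 10: Z → hit
pos 11: L → fault, evict T, frames [Z, K, R, L]
pos 12: N → fault, evict Z, frames [K, R, L, N]
At position 12, page Z is evicted.

Z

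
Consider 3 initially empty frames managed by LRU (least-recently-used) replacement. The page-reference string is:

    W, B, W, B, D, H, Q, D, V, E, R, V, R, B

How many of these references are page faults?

W: miss, frames [W]
B: miss, frames [W, B]
W: hit
B: hit
D: miss, frames [W, B, D]
H: miss, evict W, frames [B, D, H]
Q: miss, evict B, frames [D, H, Q]
D: hit
V: miss, evict H, frames [Q, D, V]
E: miss, evict Q, frames [D, V, E]
R: miss, evict D, frames [V, E, R]
V: hit
R: hit
B: miss, evict E, frames [V, R, B]
Page faults: 9.

9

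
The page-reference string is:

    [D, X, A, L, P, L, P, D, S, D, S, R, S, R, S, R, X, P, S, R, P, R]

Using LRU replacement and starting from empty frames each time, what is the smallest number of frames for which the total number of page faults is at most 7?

f=1: 22 faults
f=2: 13 faults
f=3: 12 faults
f=4: 10 faults
f=5: 8 faults
f=6: 8 faults
f=7: 7 faults
Smallest f with faults ≤ 7 is 7.

7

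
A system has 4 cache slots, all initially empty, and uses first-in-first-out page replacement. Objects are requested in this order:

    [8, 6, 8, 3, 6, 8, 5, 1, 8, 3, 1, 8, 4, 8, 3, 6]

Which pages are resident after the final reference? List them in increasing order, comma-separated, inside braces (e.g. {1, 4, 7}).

8 -> miss, frames [8]
6 -> miss, frames [8, 6]
8 -> hit
3 -> miss, frames [8, 6, 3]
6 -> hit
8 -> hit
5 -> miss, frames [8, 6, 3, 5]
1 -> miss, evict 8, frames [6, 3, 5, 1]
8 -> miss, evict 6, frames [3, 5, 1, 8]
3 -> hit
1 -> hit
8 -> hit
4 -> miss, evict 3, frames [5, 1, 8, 4]
8 -> hit
3 -> miss, evict 5, frames [1, 8, 4, 3]
6 -> miss, evict 1, frames [8, 4, 3, 6]

{3, 4, 6, 8}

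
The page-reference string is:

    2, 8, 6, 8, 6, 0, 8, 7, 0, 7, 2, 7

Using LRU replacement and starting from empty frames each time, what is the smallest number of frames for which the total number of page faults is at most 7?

f=1: 12 faults
f=2: 8 faults
f=3: 6 faults
f=4: 6 faults
f=5: 5 faults
Smallest f with faults ≤ 7 is 3.

3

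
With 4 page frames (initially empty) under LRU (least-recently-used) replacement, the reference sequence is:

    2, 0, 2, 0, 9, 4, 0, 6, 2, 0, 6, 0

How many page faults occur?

2 → fault, frames (2)
0 → fault, frames (2 0)
2 → hit
0 → hit
9 → fault, frames (2 0 9)
4 → fault, frames (2 0 9 4)
0 → hit
6 → fault, evict 2, frames (9 4 0 6)
2 → fault, evict 9, frames (4 0 6 2)
0 → hit
6 → hit
0 → hit
Page faults: 6.

6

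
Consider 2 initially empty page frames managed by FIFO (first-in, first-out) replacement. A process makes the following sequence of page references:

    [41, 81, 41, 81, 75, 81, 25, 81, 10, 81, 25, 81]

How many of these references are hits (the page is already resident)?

41 → miss, frames (41)
81 → miss, frames (41 81)
41 → hit
81 → hit
75 → miss, evict 41, frames (81 75)
81 → hit
25 → miss, evict 81, frames (75 25)
81 → miss, evict 75, frames (25 81)
10 → miss, evict 25, frames (81 10)
81 → hit
25 → miss, evict 81, frames (10 25)
81 → miss, evict 10, frames (25 81)
Hits: 4.

4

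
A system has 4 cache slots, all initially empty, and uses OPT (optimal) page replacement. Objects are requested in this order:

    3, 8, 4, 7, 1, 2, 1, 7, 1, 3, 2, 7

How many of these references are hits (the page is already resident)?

6

3: miss, frames (3)
8: miss, frames (3 8)
4: miss, frames (3 8 4)
7: miss, frames (3 8 4 7)
1: miss, evict 4, frames (3 8 7 1)
2: miss, evict 8, frames (3 7 1 2)
1: hit
7: hit
1: hit
3: hit
2: hit
7: hit
Hits: 6.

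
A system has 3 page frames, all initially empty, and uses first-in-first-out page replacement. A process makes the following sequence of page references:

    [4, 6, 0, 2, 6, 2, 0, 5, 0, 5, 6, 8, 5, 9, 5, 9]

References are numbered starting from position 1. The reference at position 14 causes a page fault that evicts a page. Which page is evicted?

pos 1: 4 -> miss, frames (4)
pos 2: 6 -> miss, frames (4 6)
pos 3: 0 -> miss, frames (4 6 0)
pos 4: 2 -> miss, evict 4, frames (6 0 2)
pos 5: 6 -> hit
pos 6: 2 -> hit
pos 7: 0 -> hit
pos 8: 5 -> miss, evict 6, frames (0 2 5)
pos 9: 0 -> hit
pos 10: 5 -> hit
pos 11: 6 -> miss, evict 0, frames (2 5 6)
pos 12: 8 -> miss, evict 2, frames (5 6 8)
pos 13: 5 -> hit
pos 14: 9 -> miss, evict 5, frames (6 8 9)
At position 14, page 5 is evicted.

5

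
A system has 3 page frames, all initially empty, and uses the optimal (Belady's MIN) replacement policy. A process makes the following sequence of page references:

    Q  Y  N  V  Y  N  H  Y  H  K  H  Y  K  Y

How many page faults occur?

6

Q: fault, frames (Q)
Y: fault, frames (Q Y)
N: fault, frames (Q Y N)
V: fault, evict Q, frames (Y N V)
Y: hit
N: hit
H: fault, evict V, frames (Y N H)
Y: hit
H: hit
K: fault, evict N, frames (Y H K)
H: hit
Y: hit
K: hit
Y: hit
Page faults: 6.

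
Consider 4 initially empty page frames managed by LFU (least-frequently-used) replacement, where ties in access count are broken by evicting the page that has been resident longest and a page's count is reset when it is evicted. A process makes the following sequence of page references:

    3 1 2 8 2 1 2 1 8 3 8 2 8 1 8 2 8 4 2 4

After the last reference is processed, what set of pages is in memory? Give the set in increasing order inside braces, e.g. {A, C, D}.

{1, 2, 4, 8}

3 -> miss, frames [3]
1 -> miss, frames [3, 1]
2 -> miss, frames [3, 1, 2]
8 -> miss, frames [3, 1, 2, 8]
2 -> hit
1 -> hit
2 -> hit
1 -> hit
8 -> hit
3 -> hit
8 -> hit
2 -> hit
8 -> hit
1 -> hit
8 -> hit
2 -> hit
8 -> hit
4 -> miss, evict 3, frames [1, 2, 8, 4]
2 -> hit
4 -> hit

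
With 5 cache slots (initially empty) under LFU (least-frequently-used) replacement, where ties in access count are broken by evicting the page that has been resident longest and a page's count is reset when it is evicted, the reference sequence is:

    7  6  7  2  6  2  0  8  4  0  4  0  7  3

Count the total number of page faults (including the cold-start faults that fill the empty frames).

7: miss, frames {7}
6: miss, frames {7,6}
7: hit
2: miss, frames {7,6,2}
6: hit
2: hit
0: miss, frames {7,6,2,0}
8: miss, frames {7,6,2,0,8}
4: miss, evict 0, frames {7,6,2,8,4}
0: miss, evict 8, frames {7,6,2,4,0}
4: hit
0: hit
7: hit
3: miss, evict 6, frames {7,2,4,0,3}
Page faults: 8.

8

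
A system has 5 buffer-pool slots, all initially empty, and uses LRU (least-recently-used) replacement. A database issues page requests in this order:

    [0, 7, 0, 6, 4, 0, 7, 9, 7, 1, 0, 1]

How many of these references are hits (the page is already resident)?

0 → fault, frames {0}
7 → fault, frames {0,7}
0 → hit
6 → fault, frames {7,0,6}
4 → fault, frames {7,0,6,4}
0 → hit
7 → hit
9 → fault, frames {6,4,0,7,9}
7 → hit
1 → fault, evict 6, frames {4,0,9,7,1}
0 → hit
1 → hit
Hits: 6.

6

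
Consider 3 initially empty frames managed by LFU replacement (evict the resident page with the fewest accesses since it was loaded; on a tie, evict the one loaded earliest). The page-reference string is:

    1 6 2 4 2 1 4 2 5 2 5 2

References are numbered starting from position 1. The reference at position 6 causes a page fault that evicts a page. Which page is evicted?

pos 1: 1 → fault, frames {1}
pos 2: 6 → fault, frames {1,6}
pos 3: 2 → fault, frames {1,6,2}
pos 4: 4 → fault, evict 1, frames {6,2,4}
pos 5: 2 → hit
pos 6: 1 → fault, evict 6, frames {2,4,1}
At position 6, page 6 is evicted.

6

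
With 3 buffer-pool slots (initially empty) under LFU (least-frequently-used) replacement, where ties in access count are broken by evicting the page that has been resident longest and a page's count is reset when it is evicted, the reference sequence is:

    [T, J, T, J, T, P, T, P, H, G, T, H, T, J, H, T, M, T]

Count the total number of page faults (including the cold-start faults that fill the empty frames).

9

T -> fault, frames [T]
J -> fault, frames [T, J]
T -> hit
J -> hit
T -> hit
P -> fault, frames [T, J, P]
T -> hit
P -> hit
H -> fault, evict J, frames [T, P, H]
G -> fault, evict H, frames [T, P, G]
T -> hit
H -> fault, evict G, frames [T, P, H]
T -> hit
J -> fault, evict H, frames [T, P, J]
H -> fault, evict J, frames [T, P, H]
T -> hit
M -> fault, evict H, frames [T, P, M]
T -> hit
Page faults: 9.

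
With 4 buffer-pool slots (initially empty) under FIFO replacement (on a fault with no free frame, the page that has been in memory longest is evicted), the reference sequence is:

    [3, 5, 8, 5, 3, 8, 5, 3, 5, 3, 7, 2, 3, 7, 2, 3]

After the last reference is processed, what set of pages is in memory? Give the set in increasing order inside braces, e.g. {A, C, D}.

{2, 3, 7, 8}

3 -> miss, frames {3}
5 -> miss, frames {3,5}
8 -> miss, frames {3,5,8}
5 -> hit
3 -> hit
8 -> hit
5 -> hit
3 -> hit
5 -> hit
3 -> hit
7 -> miss, frames {3,5,8,7}
2 -> miss, evict 3, frames {5,8,7,2}
3 -> miss, evict 5, frames {8,7,2,3}
7 -> hit
2 -> hit
3 -> hit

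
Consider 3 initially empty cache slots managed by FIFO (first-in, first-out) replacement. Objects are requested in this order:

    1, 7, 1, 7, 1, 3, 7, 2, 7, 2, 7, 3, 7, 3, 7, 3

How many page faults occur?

1: miss, frames {1}
7: miss, frames {1,7}
1: hit
7: hit
1: hit
3: miss, frames {1,7,3}
7: hit
2: miss, evict 1, frames {7,3,2}
7: hit
2: hit
7: hit
3: hit
7: hit
3: hit
7: hit
3: hit
Page faults: 4.

4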